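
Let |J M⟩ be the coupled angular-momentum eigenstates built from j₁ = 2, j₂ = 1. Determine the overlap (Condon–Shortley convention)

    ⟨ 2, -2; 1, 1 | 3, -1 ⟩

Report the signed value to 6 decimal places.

+0.258199

j₁+j₂−J=0  J+j₁−j₂=4  J−j₁+j₂=2  j₁+j₂+J+1=7
(j₁±m₁, j₂±m₂, J±M) = (0,4,2,0,2,4)
P² = 768/5
sum k=0..0:
  [0] +1/48 = 1/48
S = 1/48
C² = P²·S² = 1/15 ; C = +0.258199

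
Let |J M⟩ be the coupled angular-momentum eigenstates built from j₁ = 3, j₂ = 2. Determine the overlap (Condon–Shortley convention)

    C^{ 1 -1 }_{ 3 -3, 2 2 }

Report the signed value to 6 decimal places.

+√(3/7) = +0.654654

triangle: 4!×2!×0!/7! = 48/5040
(j±m)!: 0!×6!×4!×0!×0!×2! = 34560
prefactor² = (2J+1)×Δ×N² = 6912/7
  k=4: +1/(4!×0!×2!×0!×0!×0!) = 1/48
Σ = 1/48  ⇒  CG² = 6912/7×1/48² = 3/7
CG = +√(3/7) = +0.654654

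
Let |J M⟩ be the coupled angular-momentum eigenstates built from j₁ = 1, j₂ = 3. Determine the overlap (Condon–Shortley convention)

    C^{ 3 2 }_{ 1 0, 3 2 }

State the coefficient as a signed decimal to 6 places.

−√(1/3) ≈ -0.577350

√[7·1!1!5!/8! · 1!1!5!1!5!1!] = √(300)
  +(−1)^0/∏(0,1,1,5,0,0)! = 1/120  (running 1/120)
  +(−1)^1/∏(1,0,0,4,1,1)! = -1/24  (running -1/30)
⟨..|..⟩ = √(300)·(-1/30) = -0.577350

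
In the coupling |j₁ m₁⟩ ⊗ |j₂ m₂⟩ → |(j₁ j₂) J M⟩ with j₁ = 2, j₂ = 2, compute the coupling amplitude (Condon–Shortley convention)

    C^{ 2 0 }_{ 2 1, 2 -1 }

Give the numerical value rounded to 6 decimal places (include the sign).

+√(1/14) ≈ +0.267261

j₁+j₂−J=2  J+j₁−j₂=2  J−j₁+j₂=2  j₁+j₂+J+1=7
(j₁±m₁, j₂±m₂, J±M) = (3,1,1,3,2,2)
P² = 8/7
sum k=0..1:
  [0] +1/2 = 1/2
  [1] −1/4 = -1/4
S = 1/4
C² = P²·S² = 1/14 ; C = +0.267261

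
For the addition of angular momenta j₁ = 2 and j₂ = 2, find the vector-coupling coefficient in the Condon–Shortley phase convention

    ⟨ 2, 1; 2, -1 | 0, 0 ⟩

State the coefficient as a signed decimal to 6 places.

-0.447214  (= −√(1/5))

√[1·4!0!0!/5! · 3!1!1!3!0!0!] = √(36/5)
  +(−1)^1/∏(1,3,0,0,0,0)! = -1/6  (running -1/6)
⟨..|..⟩ = √(36/5)·(-1/6) = -0.447214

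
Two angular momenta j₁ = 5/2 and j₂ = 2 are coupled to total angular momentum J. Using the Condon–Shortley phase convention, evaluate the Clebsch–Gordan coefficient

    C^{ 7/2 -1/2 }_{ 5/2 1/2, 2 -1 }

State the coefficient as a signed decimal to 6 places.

triangle: 1!·4!·3!/9! = 144/362880
(j±m)!: 3!·2!·1!·3!·3!·4! = 10368
prefactor² = (2J+1)·Δ·N² = 1152/35
  k=0: +1/(0!·1!·2!·1!·2!·2!) = 1/8
  k=1: −1/(1!·0!·1!·0!·3!·3!) = -1/36
Σ = 7/72  ⇒  CG² = 1152/35·7/72² = 14/45
CG = +√(14/45) = +0.557773

+√(14/45) ≈ +0.557773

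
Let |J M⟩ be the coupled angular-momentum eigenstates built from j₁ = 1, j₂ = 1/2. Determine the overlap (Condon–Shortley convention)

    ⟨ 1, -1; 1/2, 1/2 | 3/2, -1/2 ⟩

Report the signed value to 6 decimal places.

j₁+j₂−J=0  J+j₁−j₂=2  J−j₁+j₂=1  j₁+j₂+J+1=4
(j₁±m₁, j₂±m₂, J±M) = (0,2,1,0,1,2)
P² = 4/3
sum k=0..0:
  [0] +1/2 = 1/2
S = 1/2
C² = P²·S² = 1/3 ; C = +0.577350

+√(1/3) ≈ +0.577350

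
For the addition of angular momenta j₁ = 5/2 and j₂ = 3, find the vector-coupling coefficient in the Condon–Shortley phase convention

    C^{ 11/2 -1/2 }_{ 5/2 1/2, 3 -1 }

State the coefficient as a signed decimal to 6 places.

j₁+j₂−J=0  J+j₁−j₂=5  J−j₁+j₂=6  j₁+j₂+J+1=12
(j₁±m₁, j₂±m₂, J±M) = (3,2,2,4,5,6)
P² = 8294400/77
sum k=0..0:
  [0] +1/576 = 1/576
S = 1/576
C² = P²·S² = 25/77 ; C = +0.569803

+√(25/77) ≈ +0.569803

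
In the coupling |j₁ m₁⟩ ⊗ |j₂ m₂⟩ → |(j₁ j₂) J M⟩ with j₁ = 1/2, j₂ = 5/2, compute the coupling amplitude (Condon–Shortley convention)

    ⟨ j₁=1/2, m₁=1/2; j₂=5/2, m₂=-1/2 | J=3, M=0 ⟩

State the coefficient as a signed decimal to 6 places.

+√(1/2) ≈ +0.707107

√[7·0!1!5!/7! · 1!0!2!3!3!3!] = √(72)
  +(−1)^0/∏(0,0,0,2,1,3)! = 1/12  (running 1/12)
⟨..|..⟩ = √(72)·(1/12) = +0.707107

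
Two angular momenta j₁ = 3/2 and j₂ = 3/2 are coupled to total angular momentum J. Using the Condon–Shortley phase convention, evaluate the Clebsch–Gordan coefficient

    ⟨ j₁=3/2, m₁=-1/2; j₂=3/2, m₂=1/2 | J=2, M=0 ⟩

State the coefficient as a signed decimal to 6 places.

√[5·1!2!2!/6! · 1!2!2!1!2!2!] = √(4/9)
  +(−1)^0/∏(0,1,2,2,0,0)! = 1/4  (running 1/4)
  +(−1)^1/∏(1,0,1,1,1,1)! = -1  (running -3/4)
⟨..|..⟩ = √(4/9)·(-3/4) = -0.500000

−√(1/4) = -0.500000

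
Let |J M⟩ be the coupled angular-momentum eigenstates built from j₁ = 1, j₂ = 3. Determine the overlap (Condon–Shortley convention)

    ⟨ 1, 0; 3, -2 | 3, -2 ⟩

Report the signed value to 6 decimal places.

triangle: 1!·1!·5!/8! = 120/40320
(j±m)!: 1!·1!·1!·5!·1!·5! = 14400
prefactor² = (2J+1)·Δ·N² = 300
  k=0: +1/(0!·1!·1!·1!·0!·4!) = 1/24
  k=1: −1/(1!·0!·0!·0!·1!·5!) = -1/120
Σ = 1/30  ⇒  CG² = 300·1/30² = 1/3
CG = +√(1/3) = +0.577350

+√(1/3) ≈ +0.577350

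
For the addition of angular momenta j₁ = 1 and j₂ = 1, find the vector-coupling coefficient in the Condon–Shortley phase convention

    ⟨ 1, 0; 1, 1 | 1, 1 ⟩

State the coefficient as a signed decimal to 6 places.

√[3·1!1!1!/4! · 1!1!2!0!2!0!] = √(1/2)
  +(−1)^1/∏(1,0,0,1,1,0)! = -1  (running -1)
⟨..|..⟩ = √(1/2)·(-1) = -0.707107

-0.707107  (= −√(1/2))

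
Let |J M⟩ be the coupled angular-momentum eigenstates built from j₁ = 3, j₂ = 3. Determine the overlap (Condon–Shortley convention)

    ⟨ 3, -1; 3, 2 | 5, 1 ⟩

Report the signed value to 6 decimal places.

−√(9/28) = -0.566947

triangle: 1!×5!×5!/12! = 14400/479001600
(j±m)!: 2!×4!×5!×1!×6!×4! = 99532800
prefactor² = (2J+1)×Δ×N² = 230400/7
  k=0: +1/(0!×1!×4!×5!×1!×0!) = 1/2880
  k=1: −1/(1!×0!×3!×4!×2!×1!) = -1/288
Σ = -1/320  ⇒  CG² = 230400/7×(-1/320)² = 9/28
CG = −√(9/28) = -0.566947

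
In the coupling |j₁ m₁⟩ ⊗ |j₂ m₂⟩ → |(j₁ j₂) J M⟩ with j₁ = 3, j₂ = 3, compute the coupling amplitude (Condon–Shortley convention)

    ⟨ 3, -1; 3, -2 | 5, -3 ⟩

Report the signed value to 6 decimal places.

√[11·1!5!5!/12! · 2!4!1!5!2!8!] = √(153600)
  +(−1)^0/∏(0,1,4,1,1,4)! = 1/576  (running 1/576)
  +(−1)^1/∏(1,0,3,0,2,5)! = -1/1440  (running 1/960)
⟨..|..⟩ = √(153600)·(1/960) = +0.408248

+0.408248  (= +√(1/6))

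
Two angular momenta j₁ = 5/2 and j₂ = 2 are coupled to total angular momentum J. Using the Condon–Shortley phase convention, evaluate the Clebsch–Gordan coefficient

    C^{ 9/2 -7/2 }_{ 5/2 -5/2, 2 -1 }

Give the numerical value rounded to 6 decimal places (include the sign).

triangle: 0!·5!·4!/10! = 2880/3628800
(j±m)!: 0!·5!·1!·3!·1!·8! = 29030400
prefactor² = (2J+1)·Δ·N² = 230400
  k=0: +1/(0!·0!·5!·1!·0!·3!) = 1/720
Σ = 1/720  ⇒  CG² = 230400·1/720² = 4/9
CG = +√(4/9) = +0.666667

+0.666667  (= +√(4/9))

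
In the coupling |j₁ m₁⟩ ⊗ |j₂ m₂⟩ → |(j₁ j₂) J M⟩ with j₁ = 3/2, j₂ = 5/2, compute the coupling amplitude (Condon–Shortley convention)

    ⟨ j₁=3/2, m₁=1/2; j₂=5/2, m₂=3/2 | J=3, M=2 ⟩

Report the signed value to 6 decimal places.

−√(1/12) = -0.288675

triangle: 1!×2!×4!/8! = 48/40320
(j±m)!: 2!×1!×4!×1!×5!×1! = 5760
prefactor² = (2J+1)×Δ×N² = 48
  k=0: +1/(0!×1!×1!×4!×1!×0!) = 1/24
  k=1: −1/(1!×0!×0!×3!×2!×1!) = -1/12
Σ = -1/24  ⇒  CG² = 48×(-1/24)² = 1/12
CG = −√(1/12) = -0.288675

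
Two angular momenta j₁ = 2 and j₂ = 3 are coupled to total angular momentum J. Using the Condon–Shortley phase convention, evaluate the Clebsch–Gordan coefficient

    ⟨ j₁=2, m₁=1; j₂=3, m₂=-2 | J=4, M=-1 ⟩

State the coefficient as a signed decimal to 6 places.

+√(7/20) ≈ +0.591608

triangle: 1!*3!*5!/10! = 720/3628800
(j±m)!: 3!*1!*1!*5!*3!*5! = 518400
prefactor² = (2J+1)*Δ*N² = 6480/7
  k=0: +1/(0!*1!*1!*1!*2!*4!) = 1/48
  k=1: −1/(1!*0!*0!*0!*3!*5!) = -1/720
Σ = 7/360  ⇒  CG² = 6480/7*7/360² = 7/20
CG = +√(7/20) = +0.591608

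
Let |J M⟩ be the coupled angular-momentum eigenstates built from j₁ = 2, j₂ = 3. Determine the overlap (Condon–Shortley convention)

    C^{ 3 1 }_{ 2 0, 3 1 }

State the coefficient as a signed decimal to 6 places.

j₁+j₂−J=2  J+j₁−j₂=2  J−j₁+j₂=4  j₁+j₂+J+1=9
(j₁±m₁, j₂±m₂, J±M) = (2,2,4,2,4,2)
P² = 256/15
sum k=0..2:
  [0] +1/96 = 1/96
  [1] −1/6 = -1/6
  [2] +1/16 = 1/16
S = -3/32
C² = P²·S² = 3/20 ; C = -0.387298

−√(3/20) ≈ -0.387298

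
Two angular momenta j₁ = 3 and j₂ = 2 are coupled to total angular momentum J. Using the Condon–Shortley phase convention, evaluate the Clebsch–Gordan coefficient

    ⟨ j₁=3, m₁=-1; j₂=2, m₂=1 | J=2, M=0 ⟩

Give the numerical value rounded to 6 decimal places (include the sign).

√[5·3!3!1!/8! · 2!4!3!1!2!2!] = √(36/7)
  +(−1)^2/∏(2,1,2,1,1,0)! = 1/4  (running 1/4)
  +(−1)^3/∏(3,0,1,0,2,1)! = -1/12  (running 1/6)
⟨..|..⟩ = √(36/7)·(1/6) = +0.377964

+0.377964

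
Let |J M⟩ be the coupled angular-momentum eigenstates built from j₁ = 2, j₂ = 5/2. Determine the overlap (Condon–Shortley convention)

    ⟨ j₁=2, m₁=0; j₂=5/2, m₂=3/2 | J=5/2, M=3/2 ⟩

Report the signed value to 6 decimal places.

-0.119523

√[6·2!2!3!/8! · 2!2!4!1!4!1!] = √(288/35)
  +(−1)^1/∏(1,1,1,3,1,0)! = -1/6  (running -1/6)
  +(−1)^2/∏(2,0,0,2,2,1)! = 1/8  (running -1/24)
⟨..|..⟩ = √(288/35)·(-1/24) = -0.119523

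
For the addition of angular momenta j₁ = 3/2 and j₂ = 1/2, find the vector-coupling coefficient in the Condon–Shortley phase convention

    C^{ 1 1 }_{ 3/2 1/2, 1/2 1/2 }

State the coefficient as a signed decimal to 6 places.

−√(1/4) = -0.500000

j₁+j₂−J=1  J+j₁−j₂=2  J−j₁+j₂=0  j₁+j₂+J+1=4
(j₁±m₁, j₂±m₂, J±M) = (2,1,1,0,2,0)
P² = 1
sum k=1..1:
  [1] −1/2 = -1/2
S = -1/2
C² = P²·S² = 1/4 ; C = -0.500000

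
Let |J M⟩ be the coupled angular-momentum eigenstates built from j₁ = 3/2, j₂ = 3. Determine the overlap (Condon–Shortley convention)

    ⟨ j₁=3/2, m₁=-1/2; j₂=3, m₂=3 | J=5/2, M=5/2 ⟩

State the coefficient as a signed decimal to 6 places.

√[6·2!1!4!/8! · 1!2!6!0!5!0!] = √(8640/7)
  +(−1)^2/∏(2,0,0,4,1,0)! = 1/48  (running 1/48)
⟨..|..⟩ = √(8640/7)·(1/48) = +0.731925

+√(15/28) = +0.731925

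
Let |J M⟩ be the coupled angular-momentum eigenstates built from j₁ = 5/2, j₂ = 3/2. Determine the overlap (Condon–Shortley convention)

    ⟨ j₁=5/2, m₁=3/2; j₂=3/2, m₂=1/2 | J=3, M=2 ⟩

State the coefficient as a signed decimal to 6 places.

+0.288675

√[7·1!4!2!/8! · 4!1!2!1!5!1!] = √(48)
  +(−1)^0/∏(0,1,1,2,3,0)! = 1/12  (running 1/12)
  +(−1)^1/∏(1,0,0,1,4,1)! = -1/24  (running 1/24)
⟨..|..⟩ = √(48)·(1/24) = +0.288675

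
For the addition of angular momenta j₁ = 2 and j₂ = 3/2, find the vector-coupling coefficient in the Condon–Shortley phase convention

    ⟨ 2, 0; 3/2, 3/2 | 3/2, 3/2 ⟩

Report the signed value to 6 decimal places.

j₁+j₂−J=2  J+j₁−j₂=2  J−j₁+j₂=1  j₁+j₂+J+1=6
(j₁±m₁, j₂±m₂, J±M) = (2,2,3,0,3,0)
P² = 16/5
sum k=2..2:
  [2] +1/4 = 1/4
S = 1/4
C² = P²·S² = 1/5 ; C = +0.447214

+√(1/5) ≈ +0.447214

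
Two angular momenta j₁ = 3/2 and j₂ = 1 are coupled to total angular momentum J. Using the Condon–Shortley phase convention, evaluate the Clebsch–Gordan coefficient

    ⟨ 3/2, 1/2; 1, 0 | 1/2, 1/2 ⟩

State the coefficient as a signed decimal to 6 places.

-0.577350  (= −√(1/3))

j₁+j₂−J=2  J+j₁−j₂=1  J−j₁+j₂=0  j₁+j₂+J+1=4
(j₁±m₁, j₂±m₂, J±M) = (2,1,1,1,1,0)
P² = 1/3
sum k=1..1:
  [1] −1/1 = -1
S = -1
C² = P²·S² = 1/3 ; C = -0.577350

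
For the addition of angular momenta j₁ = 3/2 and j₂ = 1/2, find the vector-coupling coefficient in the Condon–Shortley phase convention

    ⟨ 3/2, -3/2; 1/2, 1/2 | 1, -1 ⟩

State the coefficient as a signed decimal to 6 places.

-0.866025  (= −√(3/4))

triangle: 1!·2!·0!/4! = 2/24
(j±m)!: 0!·3!·1!·0!·0!·2! = 12
prefactor² = (2J+1)·Δ·N² = 3
  k=1: −1/(1!·0!·2!·0!·0!·0!) = -1/2
Σ = -1/2  ⇒  CG² = 3·(-1/2)² = 3/4
CG = −√(3/4) = -0.866025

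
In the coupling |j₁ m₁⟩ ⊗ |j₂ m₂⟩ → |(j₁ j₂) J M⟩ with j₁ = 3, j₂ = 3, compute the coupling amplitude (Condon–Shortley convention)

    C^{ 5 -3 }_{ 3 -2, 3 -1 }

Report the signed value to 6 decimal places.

−√(1/6) ≈ -0.408248

√[11·1!5!5!/12! · 1!5!2!4!2!8!] = √(153600)
  +(−1)^0/∏(0,1,5,2,0,3)! = 1/1440  (running 1/1440)
  +(−1)^1/∏(1,0,4,1,1,4)! = -1/576  (running -1/960)
⟨..|..⟩ = √(153600)·(-1/960) = -0.408248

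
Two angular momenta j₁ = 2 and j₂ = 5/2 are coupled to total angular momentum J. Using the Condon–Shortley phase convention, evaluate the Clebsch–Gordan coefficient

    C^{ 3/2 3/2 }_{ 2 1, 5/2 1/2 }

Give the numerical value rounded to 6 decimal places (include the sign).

j₁+j₂−J=3  J+j₁−j₂=1  J−j₁+j₂=2  j₁+j₂+J+1=7
(j₁±m₁, j₂±m₂, J±M) = (3,1,3,2,3,0)
P² = 144/35
sum k=1..1:
  [1] −1/4 = -1/4
S = -1/4
C² = P²·S² = 9/35 ; C = -0.507093

-0.507093  (= −√(9/35))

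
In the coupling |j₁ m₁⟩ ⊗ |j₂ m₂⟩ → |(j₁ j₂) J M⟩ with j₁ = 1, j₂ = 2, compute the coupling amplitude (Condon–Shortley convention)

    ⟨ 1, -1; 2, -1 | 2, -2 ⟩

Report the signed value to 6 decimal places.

-0.577350

j₁+j₂−J=1  J+j₁−j₂=1  J−j₁+j₂=3  j₁+j₂+J+1=6
(j₁±m₁, j₂±m₂, J±M) = (0,2,1,3,0,4)
P² = 12
sum k=1..1:
  [1] −1/6 = -1/6
S = -1/6
C² = P²·S² = 1/3 ; C = -0.577350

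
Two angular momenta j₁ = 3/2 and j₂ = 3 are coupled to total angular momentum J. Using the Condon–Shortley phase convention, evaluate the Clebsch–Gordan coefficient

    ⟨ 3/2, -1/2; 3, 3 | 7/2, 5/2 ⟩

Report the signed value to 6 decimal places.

√[8·1!2!5!/9! · 1!2!6!0!6!1!] = √(38400/7)
  +(−1)^1/∏(1,0,1,5,1,0)! = -1/120  (running -1/120)
⟨..|..⟩ = √(38400/7)·(-1/120) = -0.617213

−√(8/21) = -0.617213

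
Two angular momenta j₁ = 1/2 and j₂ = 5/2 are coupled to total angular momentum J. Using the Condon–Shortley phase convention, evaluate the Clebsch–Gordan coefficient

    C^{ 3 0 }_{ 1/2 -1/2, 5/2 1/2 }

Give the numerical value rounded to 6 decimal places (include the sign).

√[7·0!1!5!/7! · 0!1!3!2!3!3!] = √(72)
  +(−1)^0/∏(0,0,1,3,0,2)! = 1/12  (running 1/12)
⟨..|..⟩ = √(72)·(1/12) = +0.707107

+0.707107  (= +√(1/2))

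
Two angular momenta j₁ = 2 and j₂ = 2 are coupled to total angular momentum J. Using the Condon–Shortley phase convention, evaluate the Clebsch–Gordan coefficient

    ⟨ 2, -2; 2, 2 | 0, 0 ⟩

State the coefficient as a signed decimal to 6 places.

triangle: 4!·0!·0!/5! = 24/120
(j±m)!: 0!·4!·4!·0!·0!·0! = 576
prefactor² = (2J+1)·Δ·N² = 576/5
  k=4: +1/(4!·0!·0!·0!·0!·0!) = 1/24
Σ = 1/24  ⇒  CG² = 576/5·1/24² = 1/5
CG = +√(1/5) = +0.447214

+√(1/5) = +0.447214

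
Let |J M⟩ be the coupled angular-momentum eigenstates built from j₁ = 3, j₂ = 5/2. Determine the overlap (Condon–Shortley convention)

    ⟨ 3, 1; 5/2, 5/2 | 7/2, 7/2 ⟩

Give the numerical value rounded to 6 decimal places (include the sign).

√[8·2!4!3!/10! · 4!2!5!0!7!0!] = √(18432)
  +(−1)^2/∏(2,0,0,3,4,0)! = 1/288  (running 1/288)
⟨..|..⟩ = √(18432)·(1/288) = +0.471405

+0.471405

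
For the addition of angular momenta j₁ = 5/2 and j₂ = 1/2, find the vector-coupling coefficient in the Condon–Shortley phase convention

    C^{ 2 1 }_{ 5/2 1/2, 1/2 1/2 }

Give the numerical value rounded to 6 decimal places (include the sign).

j₁+j₂−J=1  J+j₁−j₂=4  J−j₁+j₂=0  j₁+j₂+J+1=6
(j₁±m₁, j₂±m₂, J±M) = (3,2,1,0,3,1)
P² = 12
sum k=1..1:
  [1] −1/6 = -1/6
S = -1/6
C² = P²·S² = 1/3 ; C = -0.577350

-0.577350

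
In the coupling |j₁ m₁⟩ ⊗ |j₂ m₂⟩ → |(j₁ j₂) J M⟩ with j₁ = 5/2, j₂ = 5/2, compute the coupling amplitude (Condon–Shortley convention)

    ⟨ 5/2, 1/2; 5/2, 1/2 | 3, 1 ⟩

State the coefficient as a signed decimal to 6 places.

j₁+j₂−J=2  J+j₁−j₂=3  J−j₁+j₂=3  j₁+j₂+J+1=9
(j₁±m₁, j₂±m₂, J±M) = (3,2,3,2,4,2)
P² = 48/5
sum k=0..2:
  [0] +1/24 = 1/24
  [1] −1/4 = -1/4
  [2] +1/24 = 1/24
S = -1/6
C² = P²·S² = 4/15 ; C = -0.516398

−√(4/15) ≈ -0.516398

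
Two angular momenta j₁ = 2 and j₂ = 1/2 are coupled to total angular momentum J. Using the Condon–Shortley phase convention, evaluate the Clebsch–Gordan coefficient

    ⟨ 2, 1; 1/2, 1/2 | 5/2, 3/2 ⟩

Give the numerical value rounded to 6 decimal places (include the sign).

+√(4/5) ≈ +0.894427

triangle: 0!*4!*1!/6! = 24/720
(j±m)!: 3!*1!*1!*0!*4!*1! = 144
prefactor² = (2J+1)*Δ*N² = 144/5
  k=0: +1/(0!*0!*1!*1!*3!*0!) = 1/6
Σ = 1/6  ⇒  CG² = 144/5*1/6² = 4/5
CG = +√(4/5) = +0.894427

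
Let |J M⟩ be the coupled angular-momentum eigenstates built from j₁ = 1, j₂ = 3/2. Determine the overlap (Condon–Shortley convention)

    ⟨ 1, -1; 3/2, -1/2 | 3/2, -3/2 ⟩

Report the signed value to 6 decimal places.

√[4·1!1!2!/5! · 0!2!1!2!0!3!] = √(8/5)
  +(−1)^1/∏(1,0,1,0,0,2)! = -1/2  (running -1/2)
⟨..|..⟩ = √(8/5)·(-1/2) = -0.632456

-0.632456  (= −√(2/5))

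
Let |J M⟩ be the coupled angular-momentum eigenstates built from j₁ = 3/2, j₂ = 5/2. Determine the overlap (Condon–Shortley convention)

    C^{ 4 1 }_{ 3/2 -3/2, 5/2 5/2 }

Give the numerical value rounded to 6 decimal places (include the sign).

+√(1/56) ≈ +0.133631

triangle: 0!*3!*5!/9! = 720/362880
(j±m)!: 0!*3!*5!*0!*5!*3! = 518400
prefactor² = (2J+1)*Δ*N² = 64800/7
  k=0: +1/(0!*0!*3!*5!*0!*0!) = 1/720
Σ = 1/720  ⇒  CG² = 64800/7*1/720² = 1/56
CG = +√(1/56) = +0.133631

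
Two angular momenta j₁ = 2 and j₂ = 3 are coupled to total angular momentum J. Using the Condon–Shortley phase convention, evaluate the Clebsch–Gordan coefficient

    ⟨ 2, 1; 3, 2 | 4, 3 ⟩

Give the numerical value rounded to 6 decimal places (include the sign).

-0.223607

√[9·1!3!5!/10! · 3!1!5!1!7!1!] = √(6480)
  +(−1)^0/∏(0,1,1,5,2,0)! = 1/240  (running 1/240)
  +(−1)^1/∏(1,0,0,4,3,1)! = -1/144  (running -1/360)
⟨..|..⟩ = √(6480)·(-1/360) = -0.223607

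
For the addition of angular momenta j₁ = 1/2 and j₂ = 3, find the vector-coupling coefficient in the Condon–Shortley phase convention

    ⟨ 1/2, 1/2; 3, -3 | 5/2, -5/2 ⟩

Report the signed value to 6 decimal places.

+√(6/7) ≈ +0.925820

√[6·1!0!5!/7! · 1!0!0!6!0!5!] = √(86400/7)
  +(−1)^0/∏(0,1,0,0,0,5)! = 1/120  (running 1/120)
⟨..|..⟩ = √(86400/7)·(1/120) = +0.925820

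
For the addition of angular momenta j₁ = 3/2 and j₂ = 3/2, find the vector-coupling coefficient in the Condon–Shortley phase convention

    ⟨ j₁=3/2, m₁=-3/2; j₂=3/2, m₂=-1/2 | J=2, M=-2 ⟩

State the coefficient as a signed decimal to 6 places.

−√(1/2) ≈ -0.707107

triangle: 1!×2!×2!/6! = 4/720
(j±m)!: 0!×3!×1!×2!×0!×4! = 288
prefactor² = (2J+1)×Δ×N² = 8
  k=1: −1/(1!×0!×2!×0!×0!×2!) = -1/4
Σ = -1/4  ⇒  CG² = 8×(-1/4)² = 1/2
CG = −√(1/2) = -0.707107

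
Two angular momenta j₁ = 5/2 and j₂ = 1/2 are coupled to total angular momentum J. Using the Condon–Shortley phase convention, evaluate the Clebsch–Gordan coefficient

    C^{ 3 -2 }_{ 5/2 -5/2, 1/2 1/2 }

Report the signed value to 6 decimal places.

+0.408248  (= +√(1/6))

√[7·0!5!1!/7! · 0!5!1!0!1!5!] = √(2400)
  +(−1)^0/∏(0,0,5,1,0,0)! = 1/120  (running 1/120)
⟨..|..⟩ = √(2400)·(1/120) = +0.408248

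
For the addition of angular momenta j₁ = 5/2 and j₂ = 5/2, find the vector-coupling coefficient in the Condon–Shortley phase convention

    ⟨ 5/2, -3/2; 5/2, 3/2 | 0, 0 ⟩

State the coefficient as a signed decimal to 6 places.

+0.408248

√[1·5!0!0!/6! · 1!4!4!1!0!0!] = √(96)
  +(−1)^4/∏(4,1,0,0,0,0)! = 1/24  (running 1/24)
⟨..|..⟩ = √(96)·(1/24) = +0.408248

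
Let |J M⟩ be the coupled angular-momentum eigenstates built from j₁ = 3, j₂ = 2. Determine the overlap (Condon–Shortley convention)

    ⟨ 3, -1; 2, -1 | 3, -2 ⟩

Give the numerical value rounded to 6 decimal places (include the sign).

−√(1/4) = -0.500000

j₁+j₂−J=2  J+j₁−j₂=4  J−j₁+j₂=2  j₁+j₂+J+1=9
(j₁±m₁, j₂±m₂, J±M) = (2,4,1,3,1,5)
P² = 64
sum k=0..1:
  [0] +1/48 = 1/48
  [1] −1/12 = -1/12
S = -1/16
C² = P²·S² = 1/4 ; C = -0.500000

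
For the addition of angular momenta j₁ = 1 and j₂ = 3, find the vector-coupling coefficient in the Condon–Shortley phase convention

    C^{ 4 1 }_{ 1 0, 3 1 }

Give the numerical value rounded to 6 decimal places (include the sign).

+0.731925

triangle: 0!*2!*6!/9! = 1440/362880
(j±m)!: 1!*1!*4!*2!*5!*3! = 34560
prefactor² = (2J+1)*Δ*N² = 8640/7
  k=0: +1/(0!*0!*1!*4!*1!*2!) = 1/48
Σ = 1/48  ⇒  CG² = 8640/7*1/48² = 15/28
CG = +√(15/28) = +0.731925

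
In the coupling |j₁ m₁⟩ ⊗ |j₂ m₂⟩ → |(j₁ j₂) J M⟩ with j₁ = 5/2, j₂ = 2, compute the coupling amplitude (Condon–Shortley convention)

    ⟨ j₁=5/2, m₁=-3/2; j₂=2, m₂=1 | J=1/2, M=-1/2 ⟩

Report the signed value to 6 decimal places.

-0.516398

√[2·4!1!0!/6! · 1!4!3!1!0!1!] = √(48/5)
  +(−1)^3/∏(3,1,1,0,0,0)! = -1/6  (running -1/6)
⟨..|..⟩ = √(48/5)·(-1/6) = -0.516398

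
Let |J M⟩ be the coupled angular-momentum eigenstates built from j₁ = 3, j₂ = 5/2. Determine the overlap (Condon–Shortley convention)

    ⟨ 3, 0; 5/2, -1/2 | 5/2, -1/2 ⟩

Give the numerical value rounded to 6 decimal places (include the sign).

−√(8/105) = -0.276026

j₁+j₂−J=3  J+j₁−j₂=3  J−j₁+j₂=2  j₁+j₂+J+1=9
(j₁±m₁, j₂±m₂, J±M) = (3,3,2,3,2,3)
P² = 216/35
sum k=0..2:
  [0] +1/72 = 1/72
  [1] −1/4 = -1/4
  [2] +1/8 = 1/8
S = -1/9
C² = P²·S² = 8/105 ; C = -0.276026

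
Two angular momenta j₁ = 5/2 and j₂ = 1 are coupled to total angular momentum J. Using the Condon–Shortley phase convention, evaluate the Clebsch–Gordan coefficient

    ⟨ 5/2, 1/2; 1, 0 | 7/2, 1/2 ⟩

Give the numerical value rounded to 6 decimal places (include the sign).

+0.755929  (= +√(4/7))

triangle: 0!×5!×2!/8! = 240/40320
(j±m)!: 3!×2!×1!×1!×4!×3! = 1728
prefactor² = (2J+1)×Δ×N² = 576/7
  k=0: +1/(0!×0!×2!×1!×3!×1!) = 1/12
Σ = 1/12  ⇒  CG² = 576/7×1/12² = 4/7
CG = +√(4/7) = +0.755929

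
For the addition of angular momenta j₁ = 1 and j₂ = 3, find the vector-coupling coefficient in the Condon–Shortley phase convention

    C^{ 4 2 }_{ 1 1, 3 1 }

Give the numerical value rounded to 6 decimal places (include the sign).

+√(15/28) ≈ +0.731925

√[9·0!2!6!/9! · 2!0!4!2!6!2!] = √(34560/7)
  +(−1)^0/∏(0,0,0,4,2,2)! = 1/96  (running 1/96)
⟨..|..⟩ = √(34560/7)·(1/96) = +0.731925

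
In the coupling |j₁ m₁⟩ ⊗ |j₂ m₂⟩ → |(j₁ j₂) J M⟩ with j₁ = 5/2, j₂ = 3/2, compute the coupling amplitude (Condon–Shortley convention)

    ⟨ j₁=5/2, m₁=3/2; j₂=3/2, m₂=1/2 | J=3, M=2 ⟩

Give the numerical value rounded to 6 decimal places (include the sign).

+√(1/12) ≈ +0.288675

√[7·1!4!2!/8! · 4!1!2!1!5!1!] = √(48)
  +(−1)^0/∏(0,1,1,2,3,0)! = 1/12  (running 1/12)
  +(−1)^1/∏(1,0,0,1,4,1)! = -1/24  (running 1/24)
⟨..|..⟩ = √(48)·(1/24) = +0.288675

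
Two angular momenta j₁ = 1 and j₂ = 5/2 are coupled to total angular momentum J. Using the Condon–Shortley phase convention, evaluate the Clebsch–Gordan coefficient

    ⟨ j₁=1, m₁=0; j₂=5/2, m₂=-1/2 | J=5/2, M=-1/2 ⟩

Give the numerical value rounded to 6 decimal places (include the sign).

+0.169031  (= +√(1/35))

j₁+j₂−J=1  J+j₁−j₂=1  J−j₁+j₂=4  j₁+j₂+J+1=7
(j₁±m₁, j₂±m₂, J±M) = (1,1,2,3,2,3)
P² = 144/35
sum k=0..1:
  [0] +1/4 = 1/4
  [1] −1/6 = -1/6
S = 1/12
C² = P²·S² = 1/35 ; C = +0.169031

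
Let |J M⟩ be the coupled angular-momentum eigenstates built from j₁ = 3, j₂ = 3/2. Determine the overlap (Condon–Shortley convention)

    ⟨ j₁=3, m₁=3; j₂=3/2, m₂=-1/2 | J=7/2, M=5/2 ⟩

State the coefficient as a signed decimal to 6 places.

triangle: 1!×5!×2!/9! = 240/362880
(j±m)!: 6!×0!×1!×2!×6!×1! = 1036800
prefactor² = (2J+1)×Δ×N² = 38400/7
  k=0: +1/(0!×1!×0!×1!×5!×1!) = 1/120
Σ = 1/120  ⇒  CG² = 38400/7×1/120² = 8/21
CG = +√(8/21) = +0.617213

+0.617213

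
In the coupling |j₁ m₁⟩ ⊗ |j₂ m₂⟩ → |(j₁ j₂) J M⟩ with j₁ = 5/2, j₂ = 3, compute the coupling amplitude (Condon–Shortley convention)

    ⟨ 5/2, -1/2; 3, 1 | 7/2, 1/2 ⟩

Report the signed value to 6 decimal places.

−√(1/63) = -0.125988

triangle: 2!*3!*4!/10! = 288/3628800
(j±m)!: 2!*3!*4!*2!*4!*3! = 82944
prefactor² = (2J+1)*Δ*N² = 9216/175
  k=0: +1/(0!*2!*3!*4!*0!*0!) = 1/288
  k=1: −1/(1!*1!*2!*3!*1!*1!) = -1/12
  k=2: +1/(2!*0!*1!*2!*2!*2!) = 1/16
Σ = -5/288  ⇒  CG² = 9216/175*(-5/288)² = 1/63
CG = −√(1/63) = -0.125988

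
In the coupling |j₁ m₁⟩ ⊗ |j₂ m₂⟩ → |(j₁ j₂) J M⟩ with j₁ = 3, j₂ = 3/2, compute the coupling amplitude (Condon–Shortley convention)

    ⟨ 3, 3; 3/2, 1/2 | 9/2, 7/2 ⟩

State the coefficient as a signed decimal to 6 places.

+0.577350

j₁+j₂−J=0  J+j₁−j₂=6  J−j₁+j₂=3  j₁+j₂+J+1=10
(j₁±m₁, j₂±m₂, J±M) = (6,0,2,1,8,1)
P² = 691200
sum k=0..0:
  [0] +1/1440 = 1/1440
S = 1/1440
C² = P²·S² = 1/3 ; C = +0.577350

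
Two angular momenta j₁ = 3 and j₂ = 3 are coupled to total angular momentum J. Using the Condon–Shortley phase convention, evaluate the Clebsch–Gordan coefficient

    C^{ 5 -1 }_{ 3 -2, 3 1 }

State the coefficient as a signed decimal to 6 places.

j₁+j₂−J=1  J+j₁−j₂=5  J−j₁+j₂=5  j₁+j₂+J+1=12
(j₁±m₁, j₂±m₂, J±M) = (1,5,4,2,4,6)
P² = 230400/7
sum k=0..1:
  [0] +1/2880 = 1/2880
  [1] −1/288 = -1/288
S = -1/320
C² = P²·S² = 9/28 ; C = -0.566947

-0.566947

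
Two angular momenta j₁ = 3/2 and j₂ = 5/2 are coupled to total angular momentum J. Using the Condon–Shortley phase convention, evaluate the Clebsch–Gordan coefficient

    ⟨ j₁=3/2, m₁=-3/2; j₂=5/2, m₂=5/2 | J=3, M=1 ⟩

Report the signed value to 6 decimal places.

-0.353553  (= −√(1/8))

√[7·1!2!4!/8! · 0!3!5!0!4!2!] = √(288)
  +(−1)^1/∏(1,0,2,4,0,0)! = -1/48  (running -1/48)
⟨..|..⟩ = √(288)·(-1/48) = -0.353553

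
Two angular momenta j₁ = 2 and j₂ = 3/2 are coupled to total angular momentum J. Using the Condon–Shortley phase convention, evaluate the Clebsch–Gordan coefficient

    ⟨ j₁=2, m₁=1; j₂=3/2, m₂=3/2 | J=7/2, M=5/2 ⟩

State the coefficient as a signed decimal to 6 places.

√[8·0!4!3!/8! · 3!1!3!0!6!1!] = √(5184/7)
  +(−1)^0/∏(0,0,1,3,3,0)! = 1/36  (running 1/36)
⟨..|..⟩ = √(5184/7)·(1/36) = +0.755929

+√(4/7) ≈ +0.755929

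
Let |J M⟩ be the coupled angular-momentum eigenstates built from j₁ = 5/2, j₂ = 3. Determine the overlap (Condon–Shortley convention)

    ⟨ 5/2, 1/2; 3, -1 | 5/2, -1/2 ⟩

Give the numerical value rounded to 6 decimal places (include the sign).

triangle: 3!×2!×3!/9! = 72/362880
(j±m)!: 3!×2!×2!×4!×2!×3! = 6912
prefactor² = (2J+1)×Δ×N² = 288/35
  k=0: +1/(0!×3!×2!×2!×0!×1!) = 1/24
  k=1: −1/(1!×2!×1!×1!×1!×2!) = -1/4
  k=2: +1/(2!×1!×0!×0!×2!×3!) = 1/24
Σ = -1/6  ⇒  CG² = 288/35×(-1/6)² = 8/35
CG = −√(8/35) = -0.478091

-0.478091  (= −√(8/35))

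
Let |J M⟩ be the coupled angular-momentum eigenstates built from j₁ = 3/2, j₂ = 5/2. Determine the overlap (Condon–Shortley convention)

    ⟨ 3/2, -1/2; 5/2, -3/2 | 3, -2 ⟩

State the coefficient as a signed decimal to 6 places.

+0.288675  (= +√(1/12))

triangle: 1!×2!×4!/8! = 48/40320
(j±m)!: 1!×2!×1!×4!×1!×5! = 5760
prefactor² = (2J+1)×Δ×N² = 48
  k=0: +1/(0!×1!×2!×1!×0!×3!) = 1/12
  k=1: −1/(1!×0!×1!×0!×1!×4!) = -1/24
Σ = 1/24  ⇒  CG² = 48×1/24² = 1/12
CG = +√(1/12) = +0.288675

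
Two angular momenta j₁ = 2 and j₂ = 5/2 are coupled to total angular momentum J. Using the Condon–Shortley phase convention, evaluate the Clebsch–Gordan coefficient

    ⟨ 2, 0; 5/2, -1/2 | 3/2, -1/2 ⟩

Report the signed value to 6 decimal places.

−√(2/35) = -0.239046

j₁+j₂−J=3  J+j₁−j₂=1  J−j₁+j₂=2  j₁+j₂+J+1=7
(j₁±m₁, j₂±m₂, J±M) = (2,2,2,3,1,2)
P² = 32/35
sum k=1..2:
  [1] −1/2 = -1/2
  [2] +1/4 = 1/4
S = -1/4
C² = P²·S² = 2/35 ; C = -0.239046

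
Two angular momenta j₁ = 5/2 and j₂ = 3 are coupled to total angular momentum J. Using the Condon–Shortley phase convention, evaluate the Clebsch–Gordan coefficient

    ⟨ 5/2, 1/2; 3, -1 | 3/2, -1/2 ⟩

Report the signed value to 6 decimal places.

-0.097590

triangle: 4!×1!×2!/8! = 48/40320
(j±m)!: 3!×2!×2!×4!×1!×2! = 1152
prefactor² = (2J+1)×Δ×N² = 192/35
  k=1: −1/(1!×3!×1!×1!×0!×1!) = -1/6
  k=2: +1/(2!×2!×0!×0!×1!×2!) = 1/8
Σ = -1/24  ⇒  CG² = 192/35×(-1/24)² = 1/105
CG = −√(1/105) = -0.097590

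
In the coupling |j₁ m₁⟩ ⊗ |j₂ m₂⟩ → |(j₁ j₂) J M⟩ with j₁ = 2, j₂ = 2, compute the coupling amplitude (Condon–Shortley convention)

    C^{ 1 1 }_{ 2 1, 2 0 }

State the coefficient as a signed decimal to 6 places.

j₁+j₂−J=3  J+j₁−j₂=1  J−j₁+j₂=1  j₁+j₂+J+1=6
(j₁±m₁, j₂±m₂, J±M) = (3,1,2,2,2,0)
P² = 6/5
sum k=1..1:
  [1] −1/2 = -1/2
S = -1/2
C² = P²·S² = 3/10 ; C = -0.547723

−√(3/10) ≈ -0.547723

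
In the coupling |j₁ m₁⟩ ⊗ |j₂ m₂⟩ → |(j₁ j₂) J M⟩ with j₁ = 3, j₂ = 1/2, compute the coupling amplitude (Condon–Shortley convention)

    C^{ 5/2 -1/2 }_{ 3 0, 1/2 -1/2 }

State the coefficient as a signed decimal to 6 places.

+0.654654

j₁+j₂−J=1  J+j₁−j₂=5  J−j₁+j₂=0  j₁+j₂+J+1=7
(j₁±m₁, j₂±m₂, J±M) = (3,3,0,1,2,3)
P² = 432/7
sum k=0..0:
  [0] +1/12 = 1/12
S = 1/12
C² = P²·S² = 3/7 ; C = +0.654654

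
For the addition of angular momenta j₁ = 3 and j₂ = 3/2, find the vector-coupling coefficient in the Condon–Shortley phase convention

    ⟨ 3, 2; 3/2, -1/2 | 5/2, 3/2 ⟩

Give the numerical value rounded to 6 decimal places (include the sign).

+0.267261

triangle: 2!*4!*1!/8! = 48/40320
(j±m)!: 5!*1!*1!*2!*4!*1! = 5760
prefactor² = (2J+1)*Δ*N² = 288/7
  k=0: +1/(0!*2!*1!*1!*3!*0!) = 1/12
  k=1: −1/(1!*1!*0!*0!*4!*1!) = -1/24
Σ = 1/24  ⇒  CG² = 288/7*1/24² = 1/14
CG = +√(1/14) = +0.267261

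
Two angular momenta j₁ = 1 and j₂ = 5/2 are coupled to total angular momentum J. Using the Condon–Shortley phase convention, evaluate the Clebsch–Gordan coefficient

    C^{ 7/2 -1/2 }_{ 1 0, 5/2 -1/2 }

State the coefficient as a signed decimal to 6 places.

triangle: 0!*2!*5!/8! = 240/40320
(j±m)!: 1!*1!*2!*3!*3!*4! = 1728
prefactor² = (2J+1)*Δ*N² = 576/7
  k=0: +1/(0!*0!*1!*2!*1!*3!) = 1/12
Σ = 1/12  ⇒  CG² = 576/7*1/12² = 4/7
CG = +√(4/7) = +0.755929

+0.755929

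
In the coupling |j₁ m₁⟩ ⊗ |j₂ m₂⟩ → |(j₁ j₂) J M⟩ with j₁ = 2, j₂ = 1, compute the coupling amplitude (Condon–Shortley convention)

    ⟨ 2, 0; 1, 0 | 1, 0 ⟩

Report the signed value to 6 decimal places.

triangle: 2!×2!×0!/5! = 4/120
(j±m)!: 2!×2!×1!×1!×1!×1! = 4
prefactor² = (2J+1)×Δ×N² = 2/5
  k=1: −1/(1!×1!×1!×0!×1!×0!) = -1
Σ = -1  ⇒  CG² = 2/5×(-1)² = 2/5
CG = −√(2/5) = -0.632456

-0.632456  (= −√(2/5))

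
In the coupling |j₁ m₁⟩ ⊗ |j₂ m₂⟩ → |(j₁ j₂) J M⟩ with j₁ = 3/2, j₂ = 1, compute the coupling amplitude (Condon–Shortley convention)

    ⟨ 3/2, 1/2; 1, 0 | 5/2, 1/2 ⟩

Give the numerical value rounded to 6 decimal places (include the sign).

+0.774597  (= +√(3/5))

j₁+j₂−J=0  J+j₁−j₂=3  J−j₁+j₂=2  j₁+j₂+J+1=6
(j₁±m₁, j₂±m₂, J±M) = (2,1,1,1,3,2)
P² = 12/5
sum k=0..0:
  [0] +1/2 = 1/2
S = 1/2
C² = P²·S² = 3/5 ; C = +0.774597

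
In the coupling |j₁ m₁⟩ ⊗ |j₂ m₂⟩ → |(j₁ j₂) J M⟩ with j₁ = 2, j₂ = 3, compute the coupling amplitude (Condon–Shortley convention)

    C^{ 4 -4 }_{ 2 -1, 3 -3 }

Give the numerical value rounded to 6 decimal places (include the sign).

+√(3/5) ≈ +0.774597

√[9·1!3!5!/10! · 1!3!0!6!0!8!] = √(311040)
  +(−1)^0/∏(0,1,3,0,0,5)! = 1/720  (running 1/720)
⟨..|..⟩ = √(311040)·(1/720) = +0.774597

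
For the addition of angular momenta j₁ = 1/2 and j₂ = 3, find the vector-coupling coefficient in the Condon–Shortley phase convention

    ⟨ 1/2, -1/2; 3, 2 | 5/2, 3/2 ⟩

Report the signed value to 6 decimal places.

triangle: 1!×0!×5!/7! = 120/5040
(j±m)!: 0!×1!×5!×1!×4!×1! = 2880
prefactor² = (2J+1)×Δ×N² = 2880/7
  k=1: −1/(1!×0!×0!×4!×0!×1!) = -1/24
Σ = -1/24  ⇒  CG² = 2880/7×(-1/24)² = 5/7
CG = −√(5/7) = -0.845154

-0.845154  (= −√(5/7))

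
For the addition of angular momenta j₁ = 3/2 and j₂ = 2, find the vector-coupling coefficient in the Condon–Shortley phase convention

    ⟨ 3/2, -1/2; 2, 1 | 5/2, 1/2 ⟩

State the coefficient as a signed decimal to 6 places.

-0.597614

triangle: 1!×2!×3!/7! = 12/5040
(j±m)!: 1!×2!×3!×1!×3!×2! = 144
prefactor² = (2J+1)×Δ×N² = 72/35
  k=0: +1/(0!×1!×2!×3!×0!×0!) = 1/12
  k=1: −1/(1!×0!×1!×2!×1!×1!) = -1/2
Σ = -5/12  ⇒  CG² = 72/35×(-5/12)² = 5/14
CG = −√(5/14) = -0.597614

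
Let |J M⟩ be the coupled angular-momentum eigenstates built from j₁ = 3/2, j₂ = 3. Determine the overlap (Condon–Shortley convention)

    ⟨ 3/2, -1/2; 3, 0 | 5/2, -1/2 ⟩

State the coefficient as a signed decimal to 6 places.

j₁+j₂−J=2  J+j₁−j₂=1  J−j₁+j₂=4  j₁+j₂+J+1=8
(j₁±m₁, j₂±m₂, J±M) = (1,2,3,3,2,3)
P² = 216/35
sum k=1..2:
  [1] −1/4 = -1/4
  [2] +1/12 = 1/12
S = -1/6
C² = P²·S² = 6/35 ; C = -0.414039

-0.414039  (= −√(6/35))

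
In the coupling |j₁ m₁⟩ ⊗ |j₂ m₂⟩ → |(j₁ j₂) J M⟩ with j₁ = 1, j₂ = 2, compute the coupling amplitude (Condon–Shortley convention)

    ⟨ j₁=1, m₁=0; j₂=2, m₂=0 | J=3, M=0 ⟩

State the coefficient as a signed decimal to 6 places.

+0.774597

√[7·0!2!4!/7! · 1!1!2!2!3!3!] = √(48/5)
  +(−1)^0/∏(0,0,1,2,1,2)! = 1/4  (running 1/4)
⟨..|..⟩ = √(48/5)·(1/4) = +0.774597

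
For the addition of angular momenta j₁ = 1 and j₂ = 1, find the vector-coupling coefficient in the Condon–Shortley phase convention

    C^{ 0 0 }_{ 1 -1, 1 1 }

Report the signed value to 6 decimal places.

j₁+j₂−J=2  J+j₁−j₂=0  J−j₁+j₂=0  j₁+j₂+J+1=3
(j₁±m₁, j₂±m₂, J±M) = (0,2,2,0,0,0)
P² = 4/3
sum k=2..2:
  [2] +1/2 = 1/2
S = 1/2
C² = P²·S² = 1/3 ; C = +0.577350

+√(1/3) ≈ +0.577350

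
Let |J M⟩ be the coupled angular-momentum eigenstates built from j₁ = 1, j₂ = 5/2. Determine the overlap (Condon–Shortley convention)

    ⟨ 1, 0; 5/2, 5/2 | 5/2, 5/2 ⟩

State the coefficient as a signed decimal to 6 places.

j₁+j₂−J=1  J+j₁−j₂=1  J−j₁+j₂=4  j₁+j₂+J+1=7
(j₁±m₁, j₂±m₂, J±M) = (1,1,5,0,5,0)
P² = 2880/7
sum k=1..1:
  [1] −1/24 = -1/24
S = -1/24
C² = P²·S² = 5/7 ; C = -0.845154

-0.845154  (= −√(5/7))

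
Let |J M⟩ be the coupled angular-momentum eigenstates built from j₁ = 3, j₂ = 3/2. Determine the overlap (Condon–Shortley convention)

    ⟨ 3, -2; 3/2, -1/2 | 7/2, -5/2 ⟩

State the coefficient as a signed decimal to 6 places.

−√(1/7) ≈ -0.377964

j₁+j₂−J=1  J+j₁−j₂=5  J−j₁+j₂=2  j₁+j₂+J+1=9
(j₁±m₁, j₂±m₂, J±M) = (1,5,1,2,1,6)
P² = 6400/7
sum k=0..1:
  [0] +1/120 = 1/120
  [1] −1/48 = -1/48
S = -1/80
C² = P²·S² = 1/7 ; C = -0.377964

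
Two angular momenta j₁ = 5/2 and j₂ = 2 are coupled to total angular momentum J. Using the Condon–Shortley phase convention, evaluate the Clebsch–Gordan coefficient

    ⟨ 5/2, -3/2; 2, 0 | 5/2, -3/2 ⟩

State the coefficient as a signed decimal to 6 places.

triangle: 2!*3!*2!/8! = 24/40320
(j±m)!: 1!*4!*2!*2!*1!*4! = 2304
prefactor² = (2J+1)*Δ*N² = 288/35
  k=1: −1/(1!*1!*3!*1!*0!*1!) = -1/6
  k=2: +1/(2!*0!*2!*0!*1!*2!) = 1/8
Σ = -1/24  ⇒  CG² = 288/35*(-1/24)² = 1/70
CG = −√(1/70) = -0.119523

−√(1/70) = -0.119523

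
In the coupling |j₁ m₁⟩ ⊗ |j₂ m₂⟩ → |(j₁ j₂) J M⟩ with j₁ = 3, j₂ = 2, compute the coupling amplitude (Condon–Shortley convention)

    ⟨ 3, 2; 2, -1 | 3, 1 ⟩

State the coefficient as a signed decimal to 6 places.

+0.500000

√[7·2!4!2!/9! · 5!1!1!3!4!2!] = √(64)
  +(−1)^0/∏(0,2,1,1,3,1)! = 1/12  (running 1/12)
  +(−1)^1/∏(1,1,0,0,4,2)! = -1/48  (running 1/16)
⟨..|..⟩ = √(64)·(1/16) = +0.500000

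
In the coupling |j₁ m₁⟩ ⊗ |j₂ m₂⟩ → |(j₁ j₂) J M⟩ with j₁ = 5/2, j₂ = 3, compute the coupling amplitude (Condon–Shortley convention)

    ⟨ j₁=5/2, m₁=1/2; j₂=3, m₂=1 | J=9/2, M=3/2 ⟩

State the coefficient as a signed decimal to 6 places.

j₁+j₂−J=1  J+j₁−j₂=4  J−j₁+j₂=5  j₁+j₂+J+1=11
(j₁±m₁, j₂±m₂, J±M) = (3,2,4,2,6,3)
P² = 138240/77
sum k=0..1:
  [0] +1/96 = 1/96
  [1] −1/72 = -1/72
S = -1/288
C² = P²·S² = 5/231 ; C = -0.147122

-0.147122  (= −√(5/231))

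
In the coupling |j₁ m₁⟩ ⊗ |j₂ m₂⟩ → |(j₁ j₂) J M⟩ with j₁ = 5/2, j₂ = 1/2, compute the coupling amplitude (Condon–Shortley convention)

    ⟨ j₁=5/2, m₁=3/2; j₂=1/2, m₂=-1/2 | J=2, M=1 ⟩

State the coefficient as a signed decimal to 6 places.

√[5·1!4!0!/6! · 4!1!0!1!3!1!] = √(24)
  +(−1)^0/∏(0,1,1,0,3,0)! = 1/6  (running 1/6)
⟨..|..⟩ = √(24)·(1/6) = +0.816497

+√(2/3) = +0.816497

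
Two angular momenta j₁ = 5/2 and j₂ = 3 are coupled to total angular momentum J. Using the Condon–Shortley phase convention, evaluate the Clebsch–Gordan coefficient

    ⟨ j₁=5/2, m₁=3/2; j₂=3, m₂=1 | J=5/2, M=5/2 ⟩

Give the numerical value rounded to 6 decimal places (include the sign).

-0.534522

j₁+j₂−J=3  J+j₁−j₂=2  J−j₁+j₂=3  j₁+j₂+J+1=9
(j₁±m₁, j₂±m₂, J±M) = (4,1,4,2,5,0)
P² = 1152/7
sum k=1..1:
  [1] −1/24 = -1/24
S = -1/24
C² = P²·S² = 2/7 ; C = -0.534522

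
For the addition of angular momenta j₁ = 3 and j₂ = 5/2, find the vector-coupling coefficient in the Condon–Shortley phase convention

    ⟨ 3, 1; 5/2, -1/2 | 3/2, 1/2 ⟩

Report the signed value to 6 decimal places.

√[4·4!2!1!/8! · 4!2!2!3!2!1!] = √(192/35)
  +(−1)^1/∏(1,3,1,1,1,0)! = -1/6  (running -1/6)
  +(−1)^2/∏(2,2,0,0,2,1)! = 1/8  (running -1/24)
⟨..|..⟩ = √(192/35)·(-1/24) = -0.097590

-0.097590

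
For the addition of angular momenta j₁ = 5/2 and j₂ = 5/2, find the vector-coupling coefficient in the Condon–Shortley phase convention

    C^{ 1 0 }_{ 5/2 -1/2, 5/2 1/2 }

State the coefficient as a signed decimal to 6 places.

+0.119523  (= +√(1/70))

triangle: 4!×1!×1!/7! = 24/5040
(j±m)!: 2!×3!×3!×2!×1!×1! = 144
prefactor² = (2J+1)×Δ×N² = 72/35
  k=2: +1/(2!×2!×1!×1!×0!×0!) = 1/4
  k=3: −1/(3!×1!×0!×0!×1!×1!) = -1/6
Σ = 1/12  ⇒  CG² = 72/35×1/12² = 1/70
CG = +√(1/70) = +0.119523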